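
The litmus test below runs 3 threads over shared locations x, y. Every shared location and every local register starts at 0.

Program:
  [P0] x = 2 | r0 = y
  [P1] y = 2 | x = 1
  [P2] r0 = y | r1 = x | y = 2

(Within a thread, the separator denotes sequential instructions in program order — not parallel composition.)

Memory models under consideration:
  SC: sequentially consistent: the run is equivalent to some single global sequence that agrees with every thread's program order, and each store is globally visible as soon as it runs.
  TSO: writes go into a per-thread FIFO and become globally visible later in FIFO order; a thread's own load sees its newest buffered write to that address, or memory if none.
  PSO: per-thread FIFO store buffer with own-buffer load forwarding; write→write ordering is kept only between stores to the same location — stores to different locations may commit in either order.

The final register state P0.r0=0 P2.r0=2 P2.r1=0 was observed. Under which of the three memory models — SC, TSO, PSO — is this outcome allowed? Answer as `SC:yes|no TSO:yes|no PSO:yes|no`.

outcome vector order: (P0.r0,P2.r0,P2.r1)
under SC → 0/0/0 0/0/1 0/0/2 0/2/1 0/2/2 2/0/0 2/0/1 2/0/2 2/2/0 2/2/1 2/2/2
under TSO → 0/0/0 0/0/1 0/0/2 0/2/0 0/2/1 0/2/2 2/0/0 2/0/1 2/0/2 2/2/0 2/2/1 2/2/2
under PSO → 0/0/0 0/0/1 0/0/2 0/2/0 0/2/1 0/2/2 2/0/0 2/0/1 2/0/2 2/2/0 2/2/1 2/2/2
target 0/2/0 ∈ {TSO,PSO}

SC:no TSO:yes PSO:yes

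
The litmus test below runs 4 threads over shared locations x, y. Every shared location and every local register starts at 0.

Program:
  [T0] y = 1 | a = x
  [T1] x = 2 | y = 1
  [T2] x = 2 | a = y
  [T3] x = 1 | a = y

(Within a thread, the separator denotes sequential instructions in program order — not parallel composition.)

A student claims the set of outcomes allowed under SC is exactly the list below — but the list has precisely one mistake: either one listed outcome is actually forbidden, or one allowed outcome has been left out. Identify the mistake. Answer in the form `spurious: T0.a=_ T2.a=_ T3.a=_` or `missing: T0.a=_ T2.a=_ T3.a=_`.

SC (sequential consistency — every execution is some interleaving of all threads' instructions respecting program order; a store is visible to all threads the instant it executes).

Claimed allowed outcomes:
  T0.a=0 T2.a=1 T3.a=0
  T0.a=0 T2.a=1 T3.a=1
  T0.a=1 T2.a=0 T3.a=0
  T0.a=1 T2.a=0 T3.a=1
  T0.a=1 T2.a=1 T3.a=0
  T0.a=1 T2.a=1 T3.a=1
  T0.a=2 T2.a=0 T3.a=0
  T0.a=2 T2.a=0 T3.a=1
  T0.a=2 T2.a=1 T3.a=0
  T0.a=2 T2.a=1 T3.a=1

outcome vector order: (T0.a,T2.a,T3.a)
[SC] allowed = {<0 1 1>; <1 0 0>; <1 0 1>; <1 1 0>; <1 1 1>; <2 0 0>; <2 0 1>; <2 1 0>; <2 1 1>}
claimed∖SC = {<0 1 0>}

spurious: T0.a=0 T2.a=1 T3.a=0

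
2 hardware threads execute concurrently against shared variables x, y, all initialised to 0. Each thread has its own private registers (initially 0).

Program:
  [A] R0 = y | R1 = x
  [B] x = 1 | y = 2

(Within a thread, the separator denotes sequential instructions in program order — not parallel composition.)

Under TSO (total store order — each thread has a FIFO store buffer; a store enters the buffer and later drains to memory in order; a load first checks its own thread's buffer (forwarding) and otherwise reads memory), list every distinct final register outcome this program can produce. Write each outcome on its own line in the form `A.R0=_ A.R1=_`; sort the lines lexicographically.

A.R0=0 A.R1=0
A.R0=0 A.R1=1
A.R0=2 A.R1=1

outcome vector order: (A.R0,A.R1)
|TSO outcomes| = 3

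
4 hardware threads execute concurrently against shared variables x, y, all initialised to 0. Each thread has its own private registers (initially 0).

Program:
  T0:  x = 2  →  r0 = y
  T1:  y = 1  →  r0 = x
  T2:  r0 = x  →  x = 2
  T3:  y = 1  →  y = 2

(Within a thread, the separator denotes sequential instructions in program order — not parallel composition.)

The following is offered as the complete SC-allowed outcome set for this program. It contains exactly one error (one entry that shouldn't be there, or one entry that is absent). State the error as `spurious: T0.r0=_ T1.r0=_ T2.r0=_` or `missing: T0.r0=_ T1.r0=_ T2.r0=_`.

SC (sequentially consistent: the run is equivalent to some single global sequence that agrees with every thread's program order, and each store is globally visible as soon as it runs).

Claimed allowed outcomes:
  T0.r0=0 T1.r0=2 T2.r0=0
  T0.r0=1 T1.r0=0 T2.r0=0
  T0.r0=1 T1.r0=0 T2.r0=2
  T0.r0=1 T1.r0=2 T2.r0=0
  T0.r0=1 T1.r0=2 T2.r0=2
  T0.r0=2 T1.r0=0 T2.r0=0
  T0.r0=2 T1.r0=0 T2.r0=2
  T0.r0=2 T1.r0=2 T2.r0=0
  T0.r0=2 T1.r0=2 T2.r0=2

outcome vector order: (T0.r0,T1.r0,T2.r0)
SC (10): (0,2,0) (0,2,2) (1,0,0) (1,0,2) (1,2,0) (1,2,2) (2,0,0) (2,0,2) (2,2,0) (2,2,2)
SC∖claimed = {(0,2,2)}

missing: T0.r0=0 T1.r0=2 T2.r0=2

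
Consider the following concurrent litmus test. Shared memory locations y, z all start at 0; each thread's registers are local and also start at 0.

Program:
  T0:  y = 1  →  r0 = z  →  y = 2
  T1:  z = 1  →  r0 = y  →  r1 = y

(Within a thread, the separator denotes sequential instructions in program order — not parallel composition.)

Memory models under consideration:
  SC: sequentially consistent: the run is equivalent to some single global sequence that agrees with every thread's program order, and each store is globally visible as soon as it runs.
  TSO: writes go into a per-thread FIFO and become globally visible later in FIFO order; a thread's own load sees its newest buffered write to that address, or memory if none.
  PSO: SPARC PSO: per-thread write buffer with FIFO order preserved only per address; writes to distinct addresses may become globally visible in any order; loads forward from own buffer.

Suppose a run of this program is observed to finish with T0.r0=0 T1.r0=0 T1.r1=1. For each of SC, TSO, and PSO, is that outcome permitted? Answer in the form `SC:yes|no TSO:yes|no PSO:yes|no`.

outcome vector order: (T0.r0,T1.r0,T1.r1)
under SC → (0,1,1), (0,1,2), (0,2,2), (1,0,0), (1,0,1), (1,0,2), (1,1,1), (1,1,2), (1,2,2)
under TSO → (0,0,0), (0,0,1), (0,0,2), (0,1,1), (0,1,2), (0,2,2), (1,0,0), (1,0,1), (1,0,2), (1,1,1), (1,1,2), (1,2,2)
under PSO → (0,0,0), (0,0,1), (0,0,2), (0,1,1), (0,1,2), (0,2,2), (1,0,0), (1,0,1), (1,0,2), (1,1,1), (1,1,2), (1,2,2)
target (0,0,1) ∈ {TSO,PSO}

SC:no TSO:yes PSO:yes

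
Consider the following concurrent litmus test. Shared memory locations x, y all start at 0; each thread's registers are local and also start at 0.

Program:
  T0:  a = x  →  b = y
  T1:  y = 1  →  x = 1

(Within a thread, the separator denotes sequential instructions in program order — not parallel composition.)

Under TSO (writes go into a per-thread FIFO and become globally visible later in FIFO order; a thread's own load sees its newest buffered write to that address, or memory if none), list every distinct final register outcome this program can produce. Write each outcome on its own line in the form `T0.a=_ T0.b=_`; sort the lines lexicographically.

T0.a=0 T0.b=0
T0.a=0 T0.b=1
T0.a=1 T0.b=1

outcome vector order: (T0.a,T0.b)
|TSO outcomes| = 3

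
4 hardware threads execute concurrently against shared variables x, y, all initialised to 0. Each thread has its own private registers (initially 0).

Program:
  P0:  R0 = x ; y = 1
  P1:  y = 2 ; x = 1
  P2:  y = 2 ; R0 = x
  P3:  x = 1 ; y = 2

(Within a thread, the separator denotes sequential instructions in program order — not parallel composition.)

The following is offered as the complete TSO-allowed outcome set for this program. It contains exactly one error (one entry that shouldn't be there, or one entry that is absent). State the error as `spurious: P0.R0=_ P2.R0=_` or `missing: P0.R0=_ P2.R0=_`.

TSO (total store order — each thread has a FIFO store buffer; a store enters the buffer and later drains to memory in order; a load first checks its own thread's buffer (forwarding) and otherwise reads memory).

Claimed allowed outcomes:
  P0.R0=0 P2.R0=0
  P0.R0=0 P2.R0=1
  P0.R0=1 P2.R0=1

outcome vector order: (P0.R0,P2.R0)
[TSO] allowed = {0/0; 0/1; 1/0; 1/1}
TSO∖claimed = {1/0}

missing: P0.R0=1 P2.R0=0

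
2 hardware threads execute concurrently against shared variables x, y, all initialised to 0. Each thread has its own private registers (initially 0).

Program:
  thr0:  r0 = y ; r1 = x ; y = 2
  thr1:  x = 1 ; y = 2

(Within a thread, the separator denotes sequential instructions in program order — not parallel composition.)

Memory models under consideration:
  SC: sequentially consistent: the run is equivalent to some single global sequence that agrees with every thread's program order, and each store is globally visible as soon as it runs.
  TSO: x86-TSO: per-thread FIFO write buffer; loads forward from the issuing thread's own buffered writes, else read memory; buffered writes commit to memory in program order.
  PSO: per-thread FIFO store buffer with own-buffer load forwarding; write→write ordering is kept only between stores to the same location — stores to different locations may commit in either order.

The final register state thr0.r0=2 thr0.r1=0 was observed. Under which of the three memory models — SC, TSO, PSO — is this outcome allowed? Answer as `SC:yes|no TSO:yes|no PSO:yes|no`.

outcome vector order: (thr0.r0,thr0.r1)
SC (3): (0,0) (0,1) (2,1)
TSO (3): (0,0) (0,1) (2,1)
PSO (4): (0,0) (0,1) (2,0) (2,1)
target (2,0) ∈ {PSO}

SC:no TSO:no PSO:yes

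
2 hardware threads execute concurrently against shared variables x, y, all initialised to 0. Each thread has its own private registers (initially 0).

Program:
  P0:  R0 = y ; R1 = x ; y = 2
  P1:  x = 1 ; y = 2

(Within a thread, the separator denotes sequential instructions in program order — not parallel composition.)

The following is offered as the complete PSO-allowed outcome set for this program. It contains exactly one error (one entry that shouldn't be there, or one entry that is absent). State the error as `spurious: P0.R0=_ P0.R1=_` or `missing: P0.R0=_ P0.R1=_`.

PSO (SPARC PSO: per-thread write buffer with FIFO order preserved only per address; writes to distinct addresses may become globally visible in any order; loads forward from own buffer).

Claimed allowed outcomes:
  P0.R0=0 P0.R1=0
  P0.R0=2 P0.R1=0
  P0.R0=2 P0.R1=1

outcome vector order: (P0.R0,P0.R1)
PSO: 4 outcomes — {<0 0> <0 1> <2 0> <2 1>}
PSO∖claimed = {<0 1>}

missing: P0.R0=0 P0.R1=1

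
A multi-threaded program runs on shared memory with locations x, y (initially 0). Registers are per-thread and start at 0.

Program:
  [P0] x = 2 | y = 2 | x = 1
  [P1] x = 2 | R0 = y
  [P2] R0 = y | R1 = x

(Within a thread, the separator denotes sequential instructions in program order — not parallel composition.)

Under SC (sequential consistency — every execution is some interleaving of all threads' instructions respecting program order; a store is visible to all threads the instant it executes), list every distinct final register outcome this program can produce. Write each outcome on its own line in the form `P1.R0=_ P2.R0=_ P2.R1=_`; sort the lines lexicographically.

P1.R0=0 P2.R0=0 P2.R1=0
P1.R0=0 P2.R0=0 P2.R1=1
P1.R0=0 P2.R0=0 P2.R1=2
P1.R0=0 P2.R0=2 P2.R1=1
P1.R0=0 P2.R0=2 P2.R1=2
P1.R0=2 P2.R0=0 P2.R1=0
P1.R0=2 P2.R0=0 P2.R1=1
P1.R0=2 P2.R0=0 P2.R1=2
P1.R0=2 P2.R0=2 P2.R1=1
P1.R0=2 P2.R0=2 P2.R1=2

outcome vector order: (P1.R0,P2.R0,P2.R1)
|SC outcomes| = 10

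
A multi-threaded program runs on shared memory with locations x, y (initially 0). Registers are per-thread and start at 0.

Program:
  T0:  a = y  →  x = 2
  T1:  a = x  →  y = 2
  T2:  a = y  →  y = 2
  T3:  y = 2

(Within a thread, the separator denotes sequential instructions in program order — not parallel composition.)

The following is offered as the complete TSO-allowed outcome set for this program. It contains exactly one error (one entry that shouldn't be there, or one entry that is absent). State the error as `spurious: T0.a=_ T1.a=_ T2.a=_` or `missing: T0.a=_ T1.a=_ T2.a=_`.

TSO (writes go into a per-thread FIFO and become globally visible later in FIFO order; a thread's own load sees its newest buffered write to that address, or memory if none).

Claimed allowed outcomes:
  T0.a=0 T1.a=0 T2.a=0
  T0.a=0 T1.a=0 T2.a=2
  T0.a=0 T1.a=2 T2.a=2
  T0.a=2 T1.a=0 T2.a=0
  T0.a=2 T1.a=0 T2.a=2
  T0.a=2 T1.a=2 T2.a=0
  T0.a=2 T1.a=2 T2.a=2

missing: T0.a=0 T1.a=2 T2.a=0

outcome vector order: (T0.a,T1.a,T2.a)
TSO (8): 000; 002; 020; 022; 200; 202; 220; 222
TSO∖claimed = {020}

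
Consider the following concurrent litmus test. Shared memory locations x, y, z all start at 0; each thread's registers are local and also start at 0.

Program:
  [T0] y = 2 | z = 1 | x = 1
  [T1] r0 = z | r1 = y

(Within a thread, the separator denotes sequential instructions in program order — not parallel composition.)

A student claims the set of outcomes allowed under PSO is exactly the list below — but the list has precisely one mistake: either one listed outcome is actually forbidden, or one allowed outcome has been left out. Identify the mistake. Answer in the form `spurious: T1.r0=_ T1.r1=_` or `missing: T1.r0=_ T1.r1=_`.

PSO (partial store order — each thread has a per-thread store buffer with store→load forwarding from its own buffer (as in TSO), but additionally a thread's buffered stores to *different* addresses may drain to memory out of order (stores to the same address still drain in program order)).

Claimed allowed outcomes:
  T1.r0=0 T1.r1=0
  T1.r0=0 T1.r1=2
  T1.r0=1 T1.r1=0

outcome vector order: (T1.r0,T1.r1)
PSO (4): 0/0, 0/2, 1/0, 1/2
PSO∖claimed = {1/2}

missing: T1.r0=1 T1.r1=2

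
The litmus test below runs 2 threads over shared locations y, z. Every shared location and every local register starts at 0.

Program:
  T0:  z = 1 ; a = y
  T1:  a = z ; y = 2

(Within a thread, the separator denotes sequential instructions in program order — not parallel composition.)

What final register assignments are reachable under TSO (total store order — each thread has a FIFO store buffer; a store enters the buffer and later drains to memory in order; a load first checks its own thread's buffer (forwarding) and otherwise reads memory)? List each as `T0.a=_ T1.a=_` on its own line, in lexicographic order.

outcome vector order: (T0.a,T1.a)
|TSO outcomes| = 4

T0.a=0 T1.a=0
T0.a=0 T1.a=1
T0.a=2 T1.a=0
T0.a=2 T1.a=1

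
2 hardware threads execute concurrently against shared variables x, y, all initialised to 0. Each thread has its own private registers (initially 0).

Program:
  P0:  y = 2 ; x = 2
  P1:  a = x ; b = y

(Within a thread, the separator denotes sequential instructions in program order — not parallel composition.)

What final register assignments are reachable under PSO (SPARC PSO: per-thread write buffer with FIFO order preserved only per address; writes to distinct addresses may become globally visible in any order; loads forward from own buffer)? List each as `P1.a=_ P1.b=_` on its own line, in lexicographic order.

outcome vector order: (P1.a,P1.b)
|PSO outcomes| = 4

P1.a=0 P1.b=0
P1.a=0 P1.b=2
P1.a=2 P1.b=0
P1.a=2 P1.b=2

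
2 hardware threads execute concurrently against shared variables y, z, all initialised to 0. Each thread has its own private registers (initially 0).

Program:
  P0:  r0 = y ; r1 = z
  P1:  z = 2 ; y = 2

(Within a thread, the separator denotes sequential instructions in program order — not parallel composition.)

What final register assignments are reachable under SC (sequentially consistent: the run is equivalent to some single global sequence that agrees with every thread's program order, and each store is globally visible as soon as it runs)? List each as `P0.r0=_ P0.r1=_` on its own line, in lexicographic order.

outcome vector order: (P0.r0,P0.r1)
|SC outcomes| = 3

P0.r0=0 P0.r1=0
P0.r0=0 P0.r1=2
P0.r0=2 P0.r1=2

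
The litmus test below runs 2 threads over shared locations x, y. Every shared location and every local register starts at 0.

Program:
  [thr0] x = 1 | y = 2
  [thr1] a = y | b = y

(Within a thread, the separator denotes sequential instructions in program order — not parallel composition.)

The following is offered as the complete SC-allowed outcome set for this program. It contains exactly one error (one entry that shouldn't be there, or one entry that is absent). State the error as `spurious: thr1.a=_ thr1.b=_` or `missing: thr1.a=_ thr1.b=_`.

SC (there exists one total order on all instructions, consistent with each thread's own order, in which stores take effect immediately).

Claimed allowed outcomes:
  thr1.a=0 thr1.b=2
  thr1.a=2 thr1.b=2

outcome vector order: (thr1.a,thr1.b)
under SC → <0 0>; <0 2>; <2 2>
SC∖claimed = {<0 0>}

missing: thr1.a=0 thr1.b=0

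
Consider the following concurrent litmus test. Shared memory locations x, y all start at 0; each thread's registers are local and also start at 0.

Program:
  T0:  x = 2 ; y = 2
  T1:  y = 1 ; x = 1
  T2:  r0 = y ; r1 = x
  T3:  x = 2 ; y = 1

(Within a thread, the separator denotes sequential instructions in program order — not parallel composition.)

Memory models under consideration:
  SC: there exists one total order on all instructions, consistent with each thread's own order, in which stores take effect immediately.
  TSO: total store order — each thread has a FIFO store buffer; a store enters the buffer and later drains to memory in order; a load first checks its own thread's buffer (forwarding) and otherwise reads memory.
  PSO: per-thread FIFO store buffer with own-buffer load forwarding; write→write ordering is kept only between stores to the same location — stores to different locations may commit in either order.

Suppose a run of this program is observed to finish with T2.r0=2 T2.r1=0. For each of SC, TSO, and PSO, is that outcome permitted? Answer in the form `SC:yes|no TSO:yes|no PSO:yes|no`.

outcome vector order: (T2.r0,T2.r1)
SC: 8 outcomes — {0/0, 0/1, 0/2, 1/0, 1/1, 1/2, 2/1, 2/2}
TSO: 8 outcomes — {0/0, 0/1, 0/2, 1/0, 1/1, 1/2, 2/1, 2/2}
PSO: 9 outcomes — {0/0, 0/1, 0/2, 1/0, 1/1, 1/2, 2/0, 2/1, 2/2}
target 2/0 ∈ {PSO}

SC:no TSO:no PSO:yes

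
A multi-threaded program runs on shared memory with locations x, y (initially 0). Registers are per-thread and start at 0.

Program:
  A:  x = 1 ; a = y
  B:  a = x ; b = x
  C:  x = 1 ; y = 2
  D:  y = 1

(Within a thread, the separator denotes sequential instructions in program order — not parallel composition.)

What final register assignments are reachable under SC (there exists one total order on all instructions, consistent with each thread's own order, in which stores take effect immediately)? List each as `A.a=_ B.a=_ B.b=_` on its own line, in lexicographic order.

A.a=0 B.a=0 B.b=0
A.a=0 B.a=0 B.b=1
A.a=0 B.a=1 B.b=1
A.a=1 B.a=0 B.b=0
A.a=1 B.a=0 B.b=1
A.a=1 B.a=1 B.b=1
A.a=2 B.a=0 B.b=0
A.a=2 B.a=0 B.b=1
A.a=2 B.a=1 B.b=1

outcome vector order: (A.a,B.a,B.b)
|SC outcomes| = 9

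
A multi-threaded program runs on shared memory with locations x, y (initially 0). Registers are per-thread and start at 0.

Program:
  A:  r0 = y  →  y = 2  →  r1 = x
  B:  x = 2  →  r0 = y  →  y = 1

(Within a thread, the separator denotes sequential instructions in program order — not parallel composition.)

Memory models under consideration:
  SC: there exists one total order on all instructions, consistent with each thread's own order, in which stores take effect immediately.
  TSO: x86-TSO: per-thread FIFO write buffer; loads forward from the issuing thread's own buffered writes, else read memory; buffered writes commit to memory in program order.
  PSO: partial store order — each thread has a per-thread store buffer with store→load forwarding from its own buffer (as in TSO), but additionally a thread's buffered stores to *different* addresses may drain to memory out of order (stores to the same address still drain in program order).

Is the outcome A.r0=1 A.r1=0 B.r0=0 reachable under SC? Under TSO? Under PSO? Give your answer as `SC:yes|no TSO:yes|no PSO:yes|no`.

SC:no TSO:no PSO:yes

outcome vector order: (A.r0,A.r1,B.r0)
SC (4): <0 0 2>; <0 2 0>; <0 2 2>; <1 2 0>
TSO (5): <0 0 0>; <0 0 2>; <0 2 0>; <0 2 2>; <1 2 0>
PSO (6): <0 0 0>; <0 0 2>; <0 2 0>; <0 2 2>; <1 0 0>; <1 2 0>
target <1 0 0> ∈ {PSO}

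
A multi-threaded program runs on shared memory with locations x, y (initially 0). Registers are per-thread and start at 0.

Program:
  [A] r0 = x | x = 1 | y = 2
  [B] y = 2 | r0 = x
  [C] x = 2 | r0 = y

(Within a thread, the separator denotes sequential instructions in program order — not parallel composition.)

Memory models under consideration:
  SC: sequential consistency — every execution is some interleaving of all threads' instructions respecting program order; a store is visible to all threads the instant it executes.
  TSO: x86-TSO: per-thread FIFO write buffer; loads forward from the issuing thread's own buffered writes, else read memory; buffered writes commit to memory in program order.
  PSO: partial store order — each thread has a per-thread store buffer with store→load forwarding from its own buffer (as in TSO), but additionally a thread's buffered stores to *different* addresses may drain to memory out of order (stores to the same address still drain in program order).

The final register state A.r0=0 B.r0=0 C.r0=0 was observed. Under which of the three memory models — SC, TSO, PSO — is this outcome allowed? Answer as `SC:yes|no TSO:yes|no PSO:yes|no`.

SC:no TSO:yes PSO:yes

outcome vector order: (A.r0,B.r0,C.r0)
under SC → (0,0,2), (0,1,0), (0,1,2), (0,2,0), (0,2,2), (2,0,2), (2,1,0), (2,1,2), (2,2,0), (2,2,2)
under TSO → (0,0,0), (0,0,2), (0,1,0), (0,1,2), (0,2,0), (0,2,2), (2,0,0), (2,0,2), (2,1,0), (2,1,2), (2,2,0), (2,2,2)
under PSO → (0,0,0), (0,0,2), (0,1,0), (0,1,2), (0,2,0), (0,2,2), (2,0,0), (2,0,2), (2,1,0), (2,1,2), (2,2,0), (2,2,2)
target (0,0,0) ∈ {TSO,PSO}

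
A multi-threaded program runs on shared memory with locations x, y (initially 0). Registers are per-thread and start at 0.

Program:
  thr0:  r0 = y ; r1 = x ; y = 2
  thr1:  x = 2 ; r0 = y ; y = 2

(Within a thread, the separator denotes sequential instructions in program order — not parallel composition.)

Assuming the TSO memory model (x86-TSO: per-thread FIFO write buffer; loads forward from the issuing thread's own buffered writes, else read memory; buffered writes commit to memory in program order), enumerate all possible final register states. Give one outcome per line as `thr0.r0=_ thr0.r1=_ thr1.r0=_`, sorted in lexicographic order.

outcome vector order: (thr0.r0,thr0.r1,thr1.r0)
|TSO outcomes| = 5

thr0.r0=0 thr0.r1=0 thr1.r0=0
thr0.r0=0 thr0.r1=0 thr1.r0=2
thr0.r0=0 thr0.r1=2 thr1.r0=0
thr0.r0=0 thr0.r1=2 thr1.r0=2
thr0.r0=2 thr0.r1=2 thr1.r0=0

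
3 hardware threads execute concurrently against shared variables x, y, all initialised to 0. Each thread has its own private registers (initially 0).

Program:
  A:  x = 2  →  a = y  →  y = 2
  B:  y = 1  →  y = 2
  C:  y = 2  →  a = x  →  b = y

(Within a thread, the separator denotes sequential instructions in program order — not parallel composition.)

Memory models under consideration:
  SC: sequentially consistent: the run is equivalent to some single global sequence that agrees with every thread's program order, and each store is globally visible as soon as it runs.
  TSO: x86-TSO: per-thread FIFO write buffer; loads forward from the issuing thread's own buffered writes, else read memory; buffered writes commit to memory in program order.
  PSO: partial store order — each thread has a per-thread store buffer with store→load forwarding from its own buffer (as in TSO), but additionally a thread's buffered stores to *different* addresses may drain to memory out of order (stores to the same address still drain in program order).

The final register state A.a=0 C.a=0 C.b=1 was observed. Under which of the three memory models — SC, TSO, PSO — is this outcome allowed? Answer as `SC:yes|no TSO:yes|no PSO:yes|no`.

outcome vector order: (A.a,C.a,C.b)
[SC] allowed = {<0 2 1>, <0 2 2>, <1 0 1>, <1 0 2>, <1 2 1>, <1 2 2>, <2 0 1>, <2 0 2>, <2 2 1>, <2 2 2>}
[TSO] allowed = {<0 0 1>, <0 0 2>, <0 2 1>, <0 2 2>, <1 0 1>, <1 0 2>, <1 2 1>, <1 2 2>, <2 0 1>, <2 0 2>, <2 2 1>, <2 2 2>}
[PSO] allowed = {<0 0 1>, <0 0 2>, <0 2 1>, <0 2 2>, <1 0 1>, <1 0 2>, <1 2 1>, <1 2 2>, <2 0 1>, <2 0 2>, <2 2 1>, <2 2 2>}
target <0 0 1> ∈ {TSO,PSO}

SC:no TSO:yes PSO:yes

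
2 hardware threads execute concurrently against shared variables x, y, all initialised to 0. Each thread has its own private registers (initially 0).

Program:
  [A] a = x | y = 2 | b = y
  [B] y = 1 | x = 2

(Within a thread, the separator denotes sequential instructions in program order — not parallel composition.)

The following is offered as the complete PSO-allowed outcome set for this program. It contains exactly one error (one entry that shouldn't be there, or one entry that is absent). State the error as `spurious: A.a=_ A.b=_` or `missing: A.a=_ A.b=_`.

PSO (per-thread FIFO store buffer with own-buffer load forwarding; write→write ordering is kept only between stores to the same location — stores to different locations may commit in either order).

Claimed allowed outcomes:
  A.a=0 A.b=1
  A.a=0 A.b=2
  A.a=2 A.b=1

outcome vector order: (A.a,A.b)
PSO: 4 outcomes — {0/1 0/2 2/1 2/2}
PSO∖claimed = {2/2}

missing: A.a=2 A.b=2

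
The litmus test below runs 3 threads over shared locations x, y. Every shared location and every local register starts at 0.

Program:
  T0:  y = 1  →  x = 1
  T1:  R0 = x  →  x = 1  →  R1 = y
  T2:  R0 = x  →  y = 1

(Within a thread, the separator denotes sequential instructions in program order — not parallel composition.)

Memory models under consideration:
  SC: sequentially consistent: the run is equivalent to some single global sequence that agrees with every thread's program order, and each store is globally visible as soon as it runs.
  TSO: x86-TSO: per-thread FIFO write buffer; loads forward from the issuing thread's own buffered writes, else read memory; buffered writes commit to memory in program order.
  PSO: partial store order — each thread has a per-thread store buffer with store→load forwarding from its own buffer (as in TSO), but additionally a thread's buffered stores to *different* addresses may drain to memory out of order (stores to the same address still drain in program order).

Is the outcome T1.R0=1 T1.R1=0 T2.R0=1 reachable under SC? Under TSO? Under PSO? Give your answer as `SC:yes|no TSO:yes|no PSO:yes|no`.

outcome vector order: (T1.R0,T1.R1,T2.R0)
[SC] allowed = {0/0/0; 0/0/1; 0/1/0; 0/1/1; 1/1/0; 1/1/1}
[TSO] allowed = {0/0/0; 0/0/1; 0/1/0; 0/1/1; 1/1/0; 1/1/1}
[PSO] allowed = {0/0/0; 0/0/1; 0/1/0; 0/1/1; 1/0/0; 1/0/1; 1/1/0; 1/1/1}
target 1/0/1 ∈ {PSO}

SC:no TSO:no PSO:yes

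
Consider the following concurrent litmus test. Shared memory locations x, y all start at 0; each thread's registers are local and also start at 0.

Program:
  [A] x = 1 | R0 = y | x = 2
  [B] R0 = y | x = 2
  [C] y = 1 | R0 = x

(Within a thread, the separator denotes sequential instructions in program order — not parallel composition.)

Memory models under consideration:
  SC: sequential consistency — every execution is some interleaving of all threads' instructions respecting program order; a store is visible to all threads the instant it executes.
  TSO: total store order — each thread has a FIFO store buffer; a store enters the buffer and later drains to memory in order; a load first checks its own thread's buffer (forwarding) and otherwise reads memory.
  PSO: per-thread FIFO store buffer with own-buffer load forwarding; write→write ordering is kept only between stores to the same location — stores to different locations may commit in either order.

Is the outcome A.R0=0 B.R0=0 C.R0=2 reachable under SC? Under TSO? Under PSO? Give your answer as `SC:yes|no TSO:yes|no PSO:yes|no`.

SC:yes TSO:yes PSO:yes

outcome vector order: (A.R0,B.R0,C.R0)
[SC] allowed = {0/0/1 0/0/2 0/1/1 0/1/2 1/0/0 1/0/1 1/0/2 1/1/0 1/1/1 1/1/2}
[TSO] allowed = {0/0/0 0/0/1 0/0/2 0/1/0 0/1/1 0/1/2 1/0/0 1/0/1 1/0/2 1/1/0 1/1/1 1/1/2}
[PSO] allowed = {0/0/0 0/0/1 0/0/2 0/1/0 0/1/1 0/1/2 1/0/0 1/0/1 1/0/2 1/1/0 1/1/1 1/1/2}
target 0/0/2 ∈ {SC,TSO,PSO}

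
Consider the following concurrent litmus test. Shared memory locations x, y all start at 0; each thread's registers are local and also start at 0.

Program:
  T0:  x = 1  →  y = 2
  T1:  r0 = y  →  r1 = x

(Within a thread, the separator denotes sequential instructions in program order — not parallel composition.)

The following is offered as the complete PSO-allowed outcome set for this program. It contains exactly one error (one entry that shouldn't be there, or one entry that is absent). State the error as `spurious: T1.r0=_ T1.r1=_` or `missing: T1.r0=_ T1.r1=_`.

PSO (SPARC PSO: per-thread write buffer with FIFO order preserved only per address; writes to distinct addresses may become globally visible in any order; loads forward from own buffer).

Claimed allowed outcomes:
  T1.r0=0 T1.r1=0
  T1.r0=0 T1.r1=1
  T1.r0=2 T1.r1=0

outcome vector order: (T1.r0,T1.r1)
under PSO → <0 0>; <0 1>; <2 0>; <2 1>
PSO∖claimed = {<2 1>}

missing: T1.r0=2 T1.r1=1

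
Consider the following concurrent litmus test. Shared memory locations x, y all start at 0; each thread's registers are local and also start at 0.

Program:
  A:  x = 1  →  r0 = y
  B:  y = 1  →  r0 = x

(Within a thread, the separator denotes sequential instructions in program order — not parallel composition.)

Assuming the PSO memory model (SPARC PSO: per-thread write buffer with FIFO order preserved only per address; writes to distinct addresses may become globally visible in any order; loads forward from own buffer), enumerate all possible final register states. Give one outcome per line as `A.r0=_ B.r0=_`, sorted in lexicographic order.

A.r0=0 B.r0=0
A.r0=0 B.r0=1
A.r0=1 B.r0=0
A.r0=1 B.r0=1

outcome vector order: (A.r0,B.r0)
|PSO outcomes| = 4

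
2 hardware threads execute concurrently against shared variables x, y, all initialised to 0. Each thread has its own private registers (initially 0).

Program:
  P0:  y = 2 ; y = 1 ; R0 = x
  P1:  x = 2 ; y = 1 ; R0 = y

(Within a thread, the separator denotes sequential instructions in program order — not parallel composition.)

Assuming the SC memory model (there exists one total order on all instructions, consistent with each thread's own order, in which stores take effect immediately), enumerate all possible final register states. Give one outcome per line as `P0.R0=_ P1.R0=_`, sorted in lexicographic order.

outcome vector order: (P0.R0,P1.R0)
|SC outcomes| = 3

P0.R0=0 P1.R0=1
P0.R0=2 P1.R0=1
P0.R0=2 P1.R0=2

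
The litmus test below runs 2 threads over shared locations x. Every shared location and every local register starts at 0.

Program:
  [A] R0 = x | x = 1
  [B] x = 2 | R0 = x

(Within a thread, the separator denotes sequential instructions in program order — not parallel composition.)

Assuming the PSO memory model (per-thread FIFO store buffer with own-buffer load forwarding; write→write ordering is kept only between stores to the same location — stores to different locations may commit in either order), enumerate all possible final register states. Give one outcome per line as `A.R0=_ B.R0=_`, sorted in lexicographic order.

A.R0=0 B.R0=1
A.R0=0 B.R0=2
A.R0=2 B.R0=1
A.R0=2 B.R0=2

outcome vector order: (A.R0,B.R0)
|PSO outcomes| = 4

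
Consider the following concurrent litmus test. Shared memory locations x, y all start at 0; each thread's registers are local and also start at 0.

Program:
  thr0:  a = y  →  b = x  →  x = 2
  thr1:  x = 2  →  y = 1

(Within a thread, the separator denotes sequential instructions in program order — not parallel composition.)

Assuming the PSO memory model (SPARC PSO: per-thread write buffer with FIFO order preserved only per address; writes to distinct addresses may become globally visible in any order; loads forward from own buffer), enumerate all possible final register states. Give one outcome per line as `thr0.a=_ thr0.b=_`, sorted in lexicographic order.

thr0.a=0 thr0.b=0
thr0.a=0 thr0.b=2
thr0.a=1 thr0.b=0
thr0.a=1 thr0.b=2

outcome vector order: (thr0.a,thr0.b)
|PSO outcomes| = 4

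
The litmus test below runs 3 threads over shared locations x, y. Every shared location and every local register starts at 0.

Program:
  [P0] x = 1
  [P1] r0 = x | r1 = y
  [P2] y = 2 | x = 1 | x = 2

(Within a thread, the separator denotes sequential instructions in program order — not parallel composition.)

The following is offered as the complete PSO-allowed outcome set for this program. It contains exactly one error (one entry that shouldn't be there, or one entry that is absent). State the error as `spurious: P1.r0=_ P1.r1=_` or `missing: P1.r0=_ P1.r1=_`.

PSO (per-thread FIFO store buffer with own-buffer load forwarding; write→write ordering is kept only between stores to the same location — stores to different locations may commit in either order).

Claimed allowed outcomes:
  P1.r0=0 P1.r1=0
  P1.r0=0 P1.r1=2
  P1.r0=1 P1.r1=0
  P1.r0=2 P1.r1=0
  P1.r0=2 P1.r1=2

missing: P1.r0=1 P1.r1=2

outcome vector order: (P1.r0,P1.r1)
[PSO] allowed = {0/0 0/2 1/0 1/2 2/0 2/2}
PSO∖claimed = {1/2}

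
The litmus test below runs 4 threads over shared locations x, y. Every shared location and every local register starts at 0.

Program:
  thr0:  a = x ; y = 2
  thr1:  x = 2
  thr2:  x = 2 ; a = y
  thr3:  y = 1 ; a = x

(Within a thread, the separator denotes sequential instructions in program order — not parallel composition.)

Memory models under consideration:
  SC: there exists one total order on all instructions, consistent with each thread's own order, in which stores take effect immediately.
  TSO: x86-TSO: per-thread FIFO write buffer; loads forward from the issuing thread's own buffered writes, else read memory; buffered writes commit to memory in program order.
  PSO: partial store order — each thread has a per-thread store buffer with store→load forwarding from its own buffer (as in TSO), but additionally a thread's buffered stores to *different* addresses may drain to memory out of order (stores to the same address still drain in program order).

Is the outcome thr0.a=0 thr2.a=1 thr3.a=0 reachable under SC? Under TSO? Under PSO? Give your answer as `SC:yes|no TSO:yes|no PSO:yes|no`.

outcome vector order: (thr0.a,thr2.a,thr3.a)
[SC] allowed = {<0 0 2>, <0 1 0>, <0 1 2>, <0 2 0>, <0 2 2>, <2 0 2>, <2 1 0>, <2 1 2>, <2 2 0>, <2 2 2>}
[TSO] allowed = {<0 0 0>, <0 0 2>, <0 1 0>, <0 1 2>, <0 2 0>, <0 2 2>, <2 0 0>, <2 0 2>, <2 1 0>, <2 1 2>, <2 2 0>, <2 2 2>}
[PSO] allowed = {<0 0 0>, <0 0 2>, <0 1 0>, <0 1 2>, <0 2 0>, <0 2 2>, <2 0 0>, <2 0 2>, <2 1 0>, <2 1 2>, <2 2 0>, <2 2 2>}
target <0 1 0> ∈ {SC,TSO,PSO}

SC:yes TSO:yes PSO:yes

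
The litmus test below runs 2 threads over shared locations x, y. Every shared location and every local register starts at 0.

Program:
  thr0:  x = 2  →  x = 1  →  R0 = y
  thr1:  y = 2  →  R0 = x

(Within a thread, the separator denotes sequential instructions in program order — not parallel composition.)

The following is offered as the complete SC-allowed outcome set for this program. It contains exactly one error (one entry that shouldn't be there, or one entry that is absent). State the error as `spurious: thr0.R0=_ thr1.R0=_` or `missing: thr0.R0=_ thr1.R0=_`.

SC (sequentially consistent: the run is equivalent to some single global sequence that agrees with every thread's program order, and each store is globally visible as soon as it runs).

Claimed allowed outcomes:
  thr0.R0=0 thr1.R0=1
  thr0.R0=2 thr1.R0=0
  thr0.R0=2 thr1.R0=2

missing: thr0.R0=2 thr1.R0=1

outcome vector order: (thr0.R0,thr1.R0)
under SC → 01; 20; 21; 22
SC∖claimed = {21}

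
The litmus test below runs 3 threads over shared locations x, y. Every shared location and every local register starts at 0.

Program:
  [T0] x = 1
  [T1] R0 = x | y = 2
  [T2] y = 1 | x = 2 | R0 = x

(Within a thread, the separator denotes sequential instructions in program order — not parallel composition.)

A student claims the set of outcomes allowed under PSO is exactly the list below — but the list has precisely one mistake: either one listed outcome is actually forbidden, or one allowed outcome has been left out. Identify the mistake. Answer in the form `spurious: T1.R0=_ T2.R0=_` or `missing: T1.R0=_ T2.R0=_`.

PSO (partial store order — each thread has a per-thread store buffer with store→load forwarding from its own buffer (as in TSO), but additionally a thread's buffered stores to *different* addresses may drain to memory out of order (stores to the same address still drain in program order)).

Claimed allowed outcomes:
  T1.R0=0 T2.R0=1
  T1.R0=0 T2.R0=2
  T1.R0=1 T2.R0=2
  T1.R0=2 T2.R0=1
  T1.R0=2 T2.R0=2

outcome vector order: (T1.R0,T2.R0)
PSO (6): <0 1> <0 2> <1 1> <1 2> <2 1> <2 2>
PSO∖claimed = {<1 1>}

missing: T1.R0=1 T2.R0=1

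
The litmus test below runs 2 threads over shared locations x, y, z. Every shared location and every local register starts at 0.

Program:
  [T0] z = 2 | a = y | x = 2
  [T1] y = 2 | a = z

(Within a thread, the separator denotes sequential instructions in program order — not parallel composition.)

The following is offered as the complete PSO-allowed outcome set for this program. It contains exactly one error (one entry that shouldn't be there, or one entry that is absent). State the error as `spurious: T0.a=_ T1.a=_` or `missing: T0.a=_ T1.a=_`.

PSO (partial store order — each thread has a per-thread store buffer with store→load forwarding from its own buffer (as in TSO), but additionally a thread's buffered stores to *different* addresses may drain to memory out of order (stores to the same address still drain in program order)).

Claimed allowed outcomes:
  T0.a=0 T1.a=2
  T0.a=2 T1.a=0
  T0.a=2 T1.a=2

missing: T0.a=0 T1.a=0

outcome vector order: (T0.a,T1.a)
[PSO] allowed = {00; 02; 20; 22}
PSO∖claimed = {00}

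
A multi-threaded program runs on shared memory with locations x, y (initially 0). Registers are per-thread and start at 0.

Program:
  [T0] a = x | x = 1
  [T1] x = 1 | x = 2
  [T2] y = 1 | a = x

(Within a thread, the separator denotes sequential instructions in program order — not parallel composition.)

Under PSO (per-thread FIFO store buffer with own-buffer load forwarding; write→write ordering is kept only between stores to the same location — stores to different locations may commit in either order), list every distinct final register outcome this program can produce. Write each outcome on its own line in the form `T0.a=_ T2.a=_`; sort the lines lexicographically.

T0.a=0 T2.a=0
T0.a=0 T2.a=1
T0.a=0 T2.a=2
T0.a=1 T2.a=0
T0.a=1 T2.a=1
T0.a=1 T2.a=2
T0.a=2 T2.a=0
T0.a=2 T2.a=1
T0.a=2 T2.a=2

outcome vector order: (T0.a,T2.a)
|PSO outcomes| = 9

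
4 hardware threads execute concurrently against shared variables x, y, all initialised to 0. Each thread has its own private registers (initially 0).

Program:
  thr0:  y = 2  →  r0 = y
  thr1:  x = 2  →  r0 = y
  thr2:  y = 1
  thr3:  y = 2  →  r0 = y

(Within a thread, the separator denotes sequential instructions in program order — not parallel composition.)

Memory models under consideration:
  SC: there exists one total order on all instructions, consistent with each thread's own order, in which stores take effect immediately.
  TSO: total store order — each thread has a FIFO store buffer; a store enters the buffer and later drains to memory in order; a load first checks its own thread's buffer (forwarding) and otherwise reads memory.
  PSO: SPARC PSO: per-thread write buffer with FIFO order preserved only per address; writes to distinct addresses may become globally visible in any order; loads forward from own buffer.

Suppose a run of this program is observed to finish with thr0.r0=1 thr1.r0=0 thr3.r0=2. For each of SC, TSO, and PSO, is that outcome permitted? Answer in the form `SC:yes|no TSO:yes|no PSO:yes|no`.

outcome vector order: (thr0.r0,thr1.r0,thr3.r0)
SC (12): <1 0 1>; <1 0 2>; <1 1 1>; <1 1 2>; <1 2 1>; <1 2 2>; <2 0 1>; <2 0 2>; <2 1 1>; <2 1 2>; <2 2 1>; <2 2 2>
TSO (12): <1 0 1>; <1 0 2>; <1 1 1>; <1 1 2>; <1 2 1>; <1 2 2>; <2 0 1>; <2 0 2>; <2 1 1>; <2 1 2>; <2 2 1>; <2 2 2>
PSO (12): <1 0 1>; <1 0 2>; <1 1 1>; <1 1 2>; <1 2 1>; <1 2 2>; <2 0 1>; <2 0 2>; <2 1 1>; <2 1 2>; <2 2 1>; <2 2 2>
target <1 0 2> ∈ {SC,TSO,PSO}

SC:yes TSO:yes PSO:yes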